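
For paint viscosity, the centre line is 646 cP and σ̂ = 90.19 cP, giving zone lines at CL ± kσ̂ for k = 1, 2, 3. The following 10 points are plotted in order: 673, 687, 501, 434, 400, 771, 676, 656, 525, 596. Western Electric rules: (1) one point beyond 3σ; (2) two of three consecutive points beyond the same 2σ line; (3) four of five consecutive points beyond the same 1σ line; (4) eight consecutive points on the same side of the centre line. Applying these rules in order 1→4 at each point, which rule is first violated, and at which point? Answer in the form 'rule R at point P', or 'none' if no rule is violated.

Zone of each point (C = within 1σ̂, B = 1σ̂–2σ̂, A = 2σ̂–3σ̂, * = beyond 3σ̂; sign = side of CL): 1:+C, 2:+C, 3:-B, 4:-A, 5:-A, 6:+B, 7:+C, 8:+C, 9:-B, 10:-C
Rule 2 (two of three consecutive points beyond the same 2σ limit) is satisfied at point 5.

rule 2 at point 5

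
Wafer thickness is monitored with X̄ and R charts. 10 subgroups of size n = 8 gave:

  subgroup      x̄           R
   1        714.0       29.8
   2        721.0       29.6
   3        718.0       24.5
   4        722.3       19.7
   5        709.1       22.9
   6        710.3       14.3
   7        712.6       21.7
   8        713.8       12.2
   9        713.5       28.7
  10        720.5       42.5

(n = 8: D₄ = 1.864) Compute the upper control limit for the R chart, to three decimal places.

45.836

R̄ = (29.8 + 29.6 + 24.5 + 19.7 + 22.9 + 14.3 + 21.7 + 12.2 + 28.7 + 42.5) / 10 = 245.9000 / 10 = 24.5900
UCL_R = D₄·R̄ = 1.864 × 24.5900 = 45.8358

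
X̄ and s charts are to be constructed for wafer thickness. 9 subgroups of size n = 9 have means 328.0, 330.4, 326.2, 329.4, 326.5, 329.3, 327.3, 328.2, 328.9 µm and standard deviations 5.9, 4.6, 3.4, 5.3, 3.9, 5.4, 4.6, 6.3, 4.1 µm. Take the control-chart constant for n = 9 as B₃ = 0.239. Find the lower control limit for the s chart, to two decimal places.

s̄ = (5.9 + 4.6 + 3.4 + 5.3 + 3.9 + 5.4 + 4.6 + 6.3 + 4.1) / 9 = 4.8333
LCL_s = B₃·s̄ = 0.239 × 4.8333 = 1.1552

1.16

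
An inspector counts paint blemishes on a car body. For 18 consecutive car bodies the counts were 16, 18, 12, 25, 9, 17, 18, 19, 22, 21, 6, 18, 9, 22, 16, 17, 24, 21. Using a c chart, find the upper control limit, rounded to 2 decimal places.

c̄ = (16 + 18 + 12 + 25 + 9 + 17 + 18 + 19 + 22 + 21 + 6 + 18 + 9 + 22 + 16 + 17 + 24 + 21) / 18 = 310 / 18 = 17.2222
UCL = c̄ + 3√c̄ = 17.2222 + 3 × √17.2222 = 17.2222 + 3 × 4.1500 = 29.6721

29.67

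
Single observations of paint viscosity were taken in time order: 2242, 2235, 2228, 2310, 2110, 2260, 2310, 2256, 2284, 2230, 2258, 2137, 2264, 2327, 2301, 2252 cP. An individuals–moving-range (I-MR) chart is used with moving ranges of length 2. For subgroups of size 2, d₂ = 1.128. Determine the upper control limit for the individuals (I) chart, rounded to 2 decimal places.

2435.71

X̄ = (2242 + 2235 + 2228 + 2310 + 2110 + 2260 + 2310 + 2256 + 2284 + 2230 + 2258 + 2137 + 2264 + 2327 + 2301 + 2252) / 16 = 2250.2500
Moving ranges: 7, 7, 82, 200, 150, 50, 54, 28, 54, 28, 121, 127, 63, 26, 49; M̄R̄ = 1046.0000 / 15 = 69.7333
UCL = X̄ + 3·M̄R̄/d₂ = 2250.2500 + 3 × 69.7333 / 1.128 = 2435.7110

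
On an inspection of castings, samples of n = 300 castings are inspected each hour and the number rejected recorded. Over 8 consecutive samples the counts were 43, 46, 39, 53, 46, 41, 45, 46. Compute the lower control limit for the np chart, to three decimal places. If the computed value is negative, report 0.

p̄ = Σdᵢ / (k·n) = 359 / (8 × 300) = 0.14958
LCL = np̄ − 3·√(np̄(1−p̄)) = 44.8750 − 3 × 6.1776 = 26.3423

26.342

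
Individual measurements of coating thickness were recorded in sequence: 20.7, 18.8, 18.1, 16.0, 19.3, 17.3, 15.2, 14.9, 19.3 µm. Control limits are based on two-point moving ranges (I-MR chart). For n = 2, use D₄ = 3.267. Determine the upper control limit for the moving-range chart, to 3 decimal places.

Moving ranges: 1.9, 0.7, 2.1, 3.3, 2.0, 2.1, 0.3, 4.4; M̄R̄ = 16.8000 / 8 = 2.1000
UCL_MR = D₄·M̄R̄ = 3.267 × 2.1000 = 6.8607

6.861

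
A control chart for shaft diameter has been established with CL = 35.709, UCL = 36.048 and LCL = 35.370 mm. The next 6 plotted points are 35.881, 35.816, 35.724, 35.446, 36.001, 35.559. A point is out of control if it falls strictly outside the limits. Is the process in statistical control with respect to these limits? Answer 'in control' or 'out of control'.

in control

All 6 points lie within [35.370, 36.048].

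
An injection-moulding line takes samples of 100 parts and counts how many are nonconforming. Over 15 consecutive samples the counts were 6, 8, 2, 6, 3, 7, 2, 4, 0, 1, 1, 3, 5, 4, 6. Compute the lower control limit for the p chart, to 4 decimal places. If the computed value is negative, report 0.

p̄ = Σdᵢ / (k·n) = 58 / (15 × 100) = 0.03867
LCL = p̄ − 3·√(p̄(1−p̄)/n) = 0.03867 − 3 × 0.01928 = -0.01917 → 0 (negative, so LCL = 0)

0.0000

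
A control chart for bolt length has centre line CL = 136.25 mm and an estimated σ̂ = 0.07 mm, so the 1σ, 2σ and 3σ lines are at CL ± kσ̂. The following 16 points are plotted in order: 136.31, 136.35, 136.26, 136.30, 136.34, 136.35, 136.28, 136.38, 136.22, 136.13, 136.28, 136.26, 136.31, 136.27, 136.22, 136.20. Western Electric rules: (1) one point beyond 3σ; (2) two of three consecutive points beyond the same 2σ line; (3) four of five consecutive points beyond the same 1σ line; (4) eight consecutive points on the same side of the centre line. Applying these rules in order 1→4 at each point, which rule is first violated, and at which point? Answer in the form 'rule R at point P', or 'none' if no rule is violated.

Zone of each point (C = within 1σ̂, B = 1σ̂–2σ̂, A = 2σ̂–3σ̂, * = beyond 3σ̂; sign = side of CL): 1:+C, 2:+B, 3:+C, 4:+C, 5:+B, 6:+B, 7:+C, 8:+B, 9:-C, 10:-B, 11:+C, 12:+C, 13:+C, 14:+C, 15:-C, 16:-C
Rule 4 (eight consecutive points on the same side of the centre line) is satisfied at point 8.

rule 4 at point 8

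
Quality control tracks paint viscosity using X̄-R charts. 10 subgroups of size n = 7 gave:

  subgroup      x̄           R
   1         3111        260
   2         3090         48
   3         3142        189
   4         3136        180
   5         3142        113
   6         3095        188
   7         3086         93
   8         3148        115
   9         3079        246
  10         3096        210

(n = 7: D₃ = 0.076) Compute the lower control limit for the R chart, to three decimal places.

R̄ = (260 + 48 + 189 + 180 + 113 + 188 + 93 + 115 + 246 + 210) / 10 = 1642.0000 / 10 = 164.2000
LCL_R = D₃·R̄ = 0.076 × 164.2000 = 12.4792

12.479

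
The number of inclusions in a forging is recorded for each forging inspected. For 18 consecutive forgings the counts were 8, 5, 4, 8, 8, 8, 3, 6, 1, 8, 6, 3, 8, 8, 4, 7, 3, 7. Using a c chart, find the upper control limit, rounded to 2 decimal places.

13.08

c̄ = (8 + 5 + 4 + 8 + 8 + 8 + 3 + 6 + 1 + 8 + 6 + 3 + 8 + 8 + 4 + 7 + 3 + 7) / 18 = 105 / 18 = 5.8333
UCL = c̄ + 3√c̄ = 5.8333 + 3 × √5.8333 = 5.8333 + 3 × 2.4152 = 13.0790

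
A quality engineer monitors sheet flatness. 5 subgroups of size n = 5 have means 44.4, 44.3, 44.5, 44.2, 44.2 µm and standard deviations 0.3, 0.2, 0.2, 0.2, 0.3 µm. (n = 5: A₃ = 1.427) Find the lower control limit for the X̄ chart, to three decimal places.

X̄̄ = (44.4 + 44.3 + 44.5 + 44.2 + 44.2) / 5 = 44.3200
s̄ = (0.3 + 0.2 + 0.2 + 0.2 + 0.3) / 5 = 0.2400
LCL = X̄̄ − A₃·s̄ = 44.3200 − 1.427 × 0.2400 = 43.9775

43.978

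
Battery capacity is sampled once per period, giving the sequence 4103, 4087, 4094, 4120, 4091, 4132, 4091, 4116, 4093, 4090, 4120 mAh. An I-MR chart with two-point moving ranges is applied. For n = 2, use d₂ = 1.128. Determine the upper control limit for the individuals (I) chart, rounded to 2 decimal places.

4167.46

X̄ = (4103 + 4087 + 4094 + 4120 + 4091 + 4132 + 4091 + 4116 + 4093 + 4090 + 4120) / 11 = 4103.3636
Moving ranges: 16, 7, 26, 29, 41, 41, 25, 23, 3, 30; M̄R̄ = 241.0000 / 10 = 24.1000
UCL = X̄ + 3·M̄R̄/d₂ = 4103.3636 + 3 × 24.1000 / 1.128 = 4167.4594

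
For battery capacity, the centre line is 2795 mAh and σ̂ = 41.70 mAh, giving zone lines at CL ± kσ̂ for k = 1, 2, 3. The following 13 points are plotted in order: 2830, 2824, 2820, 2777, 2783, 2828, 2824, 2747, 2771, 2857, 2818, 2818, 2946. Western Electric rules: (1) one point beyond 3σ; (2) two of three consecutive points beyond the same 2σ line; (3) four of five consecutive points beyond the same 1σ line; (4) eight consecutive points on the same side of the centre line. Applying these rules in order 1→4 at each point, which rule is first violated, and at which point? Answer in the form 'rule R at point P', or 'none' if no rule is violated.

Zone of each point (C = within 1σ̂, B = 1σ̂–2σ̂, A = 2σ̂–3σ̂, * = beyond 3σ̂; sign = side of CL): 1:+C, 2:+C, 3:+C, 4:-C, 5:-C, 6:+C, 7:+C, 8:-B, 9:-C, 10:+B, 11:+C, 12:+C, 13:+*
Rule 1 (one point beyond the 3σ limits) is satisfied at point 13.

rule 1 at point 13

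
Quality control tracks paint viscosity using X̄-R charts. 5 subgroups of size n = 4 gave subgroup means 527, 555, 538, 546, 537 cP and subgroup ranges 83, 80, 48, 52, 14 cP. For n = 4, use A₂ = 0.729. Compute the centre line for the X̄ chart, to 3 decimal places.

540.600

X̄̄ = (527 + 555 + 538 + 546 + 537) / 5 = 2703.0000 / 5 = 540.6000
CL = X̄̄ = 540.6000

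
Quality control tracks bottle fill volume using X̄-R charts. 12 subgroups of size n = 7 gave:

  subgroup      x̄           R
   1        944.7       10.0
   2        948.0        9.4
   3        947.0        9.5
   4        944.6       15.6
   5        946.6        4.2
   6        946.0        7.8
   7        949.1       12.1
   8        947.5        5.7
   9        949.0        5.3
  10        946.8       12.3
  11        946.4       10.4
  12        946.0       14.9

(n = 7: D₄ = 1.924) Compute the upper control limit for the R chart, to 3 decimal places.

R̄ = (10.0 + 9.4 + 9.5 + 15.6 + 4.2 + 7.8 + 12.1 + 5.7 + 5.3 + 12.3 + 10.4 + 14.9) / 12 = 117.2000 / 12 = 9.7667
UCL_R = D₄·R̄ = 1.924 × 9.7667 = 18.7911

18.791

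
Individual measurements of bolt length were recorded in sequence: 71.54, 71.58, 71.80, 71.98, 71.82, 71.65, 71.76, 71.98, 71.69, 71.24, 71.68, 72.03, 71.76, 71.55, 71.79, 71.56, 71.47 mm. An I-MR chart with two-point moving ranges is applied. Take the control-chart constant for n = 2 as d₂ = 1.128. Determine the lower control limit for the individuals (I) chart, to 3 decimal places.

X̄ = (71.54 + 71.58 + 71.80 + 71.98 + 71.82 + 71.65 + 71.76 + 71.98 + 71.69 + 71.24 + 71.68 + 72.03 + 71.76 + 71.55 + 71.79 + 71.56 + 71.47) / 17 = 71.6988
Moving ranges: 0.04, 0.22, 0.18, 0.16, 0.17, 0.11, 0.22, 0.29, 0.45, 0.44, 0.35, 0.27, 0.21, 0.24, 0.23, 0.09; M̄R̄ = 3.6700 / 16 = 0.2294
LCL = X̄ − 3·M̄R̄/d₂ = 71.6988 − 3 × 0.2294 / 1.128 = 71.0888

71.089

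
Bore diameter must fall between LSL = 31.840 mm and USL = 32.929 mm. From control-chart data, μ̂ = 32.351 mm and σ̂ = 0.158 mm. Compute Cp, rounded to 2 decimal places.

1.15

Cp = (USL − LSL) / (6σ̂) = (32.929 − 31.840) / (6 × 0.158) = 1.0890 / 0.9480 = 1.1487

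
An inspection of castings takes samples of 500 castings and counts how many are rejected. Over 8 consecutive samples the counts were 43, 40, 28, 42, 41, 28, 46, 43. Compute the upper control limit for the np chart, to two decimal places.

56.84

p̄ = Σdᵢ / (k·n) = 311 / (8 × 500) = 0.07775
UCL = np̄ + 3·√(np̄(1−p̄)) = 38.8750 + 3 × √(38.8750×0.92225) = 38.8750 + 3 × 5.9877 = 56.8381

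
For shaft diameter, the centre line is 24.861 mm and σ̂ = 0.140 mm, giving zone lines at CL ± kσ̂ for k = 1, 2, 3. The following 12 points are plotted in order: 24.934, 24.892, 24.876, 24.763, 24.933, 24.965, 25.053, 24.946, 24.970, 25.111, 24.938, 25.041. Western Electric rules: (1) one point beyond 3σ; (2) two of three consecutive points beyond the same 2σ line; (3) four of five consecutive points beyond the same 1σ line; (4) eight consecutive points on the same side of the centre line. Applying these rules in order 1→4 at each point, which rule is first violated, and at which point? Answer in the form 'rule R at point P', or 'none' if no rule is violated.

Zone of each point (C = within 1σ̂, B = 1σ̂–2σ̂, A = 2σ̂–3σ̂, * = beyond 3σ̂; sign = side of CL): 1:+C, 2:+C, 3:+C, 4:-C, 5:+C, 6:+C, 7:+B, 8:+C, 9:+C, 10:+B, 11:+C, 12:+B
Rule 4 (eight consecutive points on the same side of the centre line) is satisfied at point 12.

rule 4 at point 12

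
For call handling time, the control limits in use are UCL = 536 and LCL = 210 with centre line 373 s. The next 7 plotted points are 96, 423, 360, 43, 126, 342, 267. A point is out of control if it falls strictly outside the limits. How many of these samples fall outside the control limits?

3

Compare each point to [210, 536]: sample 1 = 96 < LCL; sample 4 = 43 < LCL; sample 5 = 126 < LCL.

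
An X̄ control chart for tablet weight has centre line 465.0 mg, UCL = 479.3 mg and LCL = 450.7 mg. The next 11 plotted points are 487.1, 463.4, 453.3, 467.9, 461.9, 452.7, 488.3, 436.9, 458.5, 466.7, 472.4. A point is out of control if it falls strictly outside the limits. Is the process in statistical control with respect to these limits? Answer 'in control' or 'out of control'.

Compare each point to [450.7, 479.3]: sample 1 = 487.1 > UCL; sample 7 = 488.3 > UCL; sample 8 = 436.9 < LCL.

out of control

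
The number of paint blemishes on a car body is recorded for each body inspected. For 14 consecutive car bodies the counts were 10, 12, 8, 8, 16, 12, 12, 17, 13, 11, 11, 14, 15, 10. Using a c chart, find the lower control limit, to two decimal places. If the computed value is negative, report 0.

c̄ = (10 + 12 + 8 + 8 + 16 + 12 + 12 + 17 + 13 + 11 + 11 + 14 + 15 + 10) / 14 = 169 / 14 = 12.0714
LCL = c̄ − 3√c̄ = 12.0714 − 3 × 3.4744 = 1.6482

1.65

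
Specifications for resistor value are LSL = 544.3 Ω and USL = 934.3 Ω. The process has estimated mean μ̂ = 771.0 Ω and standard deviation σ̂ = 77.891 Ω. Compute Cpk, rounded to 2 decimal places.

0.70

Cpu = (USL − μ̂) / (3σ̂) = (934.3 − 771.0) / (3 × 77.891) = 0.6988; Cpl = (μ̂ − LSL) / (3σ̂) = (771.0 − 544.3) / (3 × 77.891) = 0.9702; Cpk = min(Cpu, Cpl) = 0.6988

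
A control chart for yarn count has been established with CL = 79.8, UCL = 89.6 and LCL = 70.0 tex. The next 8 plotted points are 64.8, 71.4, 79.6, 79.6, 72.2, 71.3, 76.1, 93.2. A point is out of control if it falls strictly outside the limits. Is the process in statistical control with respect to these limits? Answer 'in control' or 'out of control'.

Compare each point to [70.0, 89.6]: sample 1 = 64.8 < LCL; sample 8 = 93.2 > UCL.

out of control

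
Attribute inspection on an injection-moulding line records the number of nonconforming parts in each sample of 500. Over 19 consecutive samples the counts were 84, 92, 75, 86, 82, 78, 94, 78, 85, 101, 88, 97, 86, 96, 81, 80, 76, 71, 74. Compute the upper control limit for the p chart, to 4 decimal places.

p̄ = Σdᵢ / (k·n) = 1604 / (19 × 500) = 0.16884
UCL = p̄ + 3·√(p̄(1−p̄)/n) = 0.16884 + 3 × √(0.16884×0.83116/500) = 0.16884 + 3 × 0.01675 = 0.21910

0.2191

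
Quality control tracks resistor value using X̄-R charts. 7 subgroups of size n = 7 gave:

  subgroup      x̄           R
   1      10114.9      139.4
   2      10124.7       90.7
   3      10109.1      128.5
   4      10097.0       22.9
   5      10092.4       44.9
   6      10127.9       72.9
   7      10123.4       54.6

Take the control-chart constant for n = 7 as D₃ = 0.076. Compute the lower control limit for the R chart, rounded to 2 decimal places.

6.01

R̄ = (139.4 + 90.7 + 128.5 + 22.9 + 44.9 + 72.9 + 54.6) / 7 = 553.9000 / 7 = 79.1286
LCL_R = D₃·R̄ = 0.076 × 79.1286 = 6.0138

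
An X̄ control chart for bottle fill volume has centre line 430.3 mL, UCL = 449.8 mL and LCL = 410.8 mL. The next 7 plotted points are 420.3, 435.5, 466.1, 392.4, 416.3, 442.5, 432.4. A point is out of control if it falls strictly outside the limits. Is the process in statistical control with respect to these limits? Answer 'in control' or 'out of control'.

out of control

Compare each point to [410.8, 449.8]: sample 3 = 466.1 > UCL; sample 4 = 392.4 < LCL.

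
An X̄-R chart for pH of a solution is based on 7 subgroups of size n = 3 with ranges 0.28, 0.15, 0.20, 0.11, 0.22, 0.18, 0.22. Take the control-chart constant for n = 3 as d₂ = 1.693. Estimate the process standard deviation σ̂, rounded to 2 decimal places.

0.11

R̄ = (0.28 + 0.15 + 0.20 + 0.11 + 0.22 + 0.18 + 0.22) / 7 = 0.1943
σ̂ = R̄ / d₂ = 0.1943 / 1.693 = 0.1148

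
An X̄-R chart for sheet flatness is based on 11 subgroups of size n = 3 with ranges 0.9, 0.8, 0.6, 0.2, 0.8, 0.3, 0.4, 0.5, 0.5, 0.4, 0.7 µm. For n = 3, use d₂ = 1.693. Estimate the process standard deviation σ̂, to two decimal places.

R̄ = (0.9 + 0.8 + 0.6 + 0.2 + 0.8 + 0.3 + 0.4 + 0.5 + 0.5 + 0.4 + 0.7) / 11 = 0.5545
σ̂ = R̄ / d₂ = 0.5545 / 1.693 = 0.3276

0.33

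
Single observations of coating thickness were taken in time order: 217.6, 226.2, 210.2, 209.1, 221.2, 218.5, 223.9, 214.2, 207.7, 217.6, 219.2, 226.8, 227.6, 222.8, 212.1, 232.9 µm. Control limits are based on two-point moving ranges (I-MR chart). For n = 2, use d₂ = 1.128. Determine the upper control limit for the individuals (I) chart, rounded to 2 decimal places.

240.20

X̄ = (217.6 + 226.2 + 210.2 + 209.1 + 221.2 + 218.5 + 223.9 + 214.2 + 207.7 + 217.6 + 219.2 + 226.8 + 227.6 + 222.8 + 212.1 + 232.9) / 16 = 219.2250
Moving ranges: 8.6, 16.0, 1.1, 12.1, 2.7, 5.4, 9.7, 6.5, 9.9, 1.6, 7.6, 0.8, 4.8, 10.7, 20.8; M̄R̄ = 118.3000 / 15 = 7.8867
UCL = X̄ + 3·M̄R̄/d₂ = 219.2250 + 3 × 7.8867 / 1.128 = 240.2002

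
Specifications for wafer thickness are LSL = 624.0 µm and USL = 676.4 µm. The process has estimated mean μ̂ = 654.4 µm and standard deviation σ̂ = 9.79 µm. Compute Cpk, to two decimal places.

Cpu = (USL − μ̂) / (3σ̂) = (676.4 − 654.4) / (3 × 9.79) = 0.7491; Cpl = (μ̂ − LSL) / (3σ̂) = (654.4 − 624.0) / (3 × 9.79) = 1.0351; Cpk = min(Cpu, Cpl) = 0.7491

0.75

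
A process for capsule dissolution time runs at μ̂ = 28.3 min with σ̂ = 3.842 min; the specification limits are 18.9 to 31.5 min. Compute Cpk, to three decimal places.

Cpu = (USL − μ̂) / (3σ̂) = (31.5 − 28.3) / (3 × 3.842) = 0.2776; Cpl = (μ̂ − LSL) / (3σ̂) = (28.3 − 18.9) / (3 × 3.842) = 0.8155; Cpk = min(Cpu, Cpl) = 0.2776

0.278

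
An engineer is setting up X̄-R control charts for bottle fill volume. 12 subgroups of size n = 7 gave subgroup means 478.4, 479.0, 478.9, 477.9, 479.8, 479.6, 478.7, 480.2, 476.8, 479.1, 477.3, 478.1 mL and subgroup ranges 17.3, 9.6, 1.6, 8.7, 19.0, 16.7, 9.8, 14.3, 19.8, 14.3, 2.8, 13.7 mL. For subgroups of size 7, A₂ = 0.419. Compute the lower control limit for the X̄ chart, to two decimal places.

473.50

X̄̄ = (478.4 + 479.0 + 478.9 + 477.9 + 479.8 + 479.6 + 478.7 + 480.2 + 476.8 + 479.1 + 477.3 + 478.1) / 12 = 5743.8000 / 12 = 478.6500
R̄ = (17.3 + 9.6 + 1.6 + 8.7 + 19.0 + 16.7 + 9.8 + 14.3 + 19.8 + 14.3 + 2.8 + 13.7) / 12 = 147.6000 / 12 = 12.3000
LCL = X̄̄ − A₂·R̄ = 478.6500 − 0.419 × 12.3000 = 473.4963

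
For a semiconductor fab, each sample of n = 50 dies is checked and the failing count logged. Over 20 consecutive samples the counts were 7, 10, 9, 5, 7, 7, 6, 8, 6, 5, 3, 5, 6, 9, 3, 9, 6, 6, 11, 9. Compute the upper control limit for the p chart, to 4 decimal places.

0.2829

p̄ = Σdᵢ / (k·n) = 137 / (20 × 50) = 0.13700
UCL = p̄ + 3·√(p̄(1−p̄)/n) = 0.13700 + 3 × √(0.13700×0.86300/50) = 0.13700 + 3 × 0.04863 = 0.28288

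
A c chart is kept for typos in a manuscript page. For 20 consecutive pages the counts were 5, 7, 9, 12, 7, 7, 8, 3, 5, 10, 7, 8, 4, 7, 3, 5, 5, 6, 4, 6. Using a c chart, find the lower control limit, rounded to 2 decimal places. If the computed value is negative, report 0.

0.00

c̄ = (5 + 7 + 9 + 12 + 7 + 7 + 8 + 3 + 5 + 10 + 7 + 8 + 4 + 7 + 3 + 5 + 5 + 6 + 4 + 6) / 20 = 128 / 20 = 6.4000
LCL = c̄ − 3√c̄ = 6.4000 − 3 × 2.5298 = -1.1895 → 0 (cannot be negative)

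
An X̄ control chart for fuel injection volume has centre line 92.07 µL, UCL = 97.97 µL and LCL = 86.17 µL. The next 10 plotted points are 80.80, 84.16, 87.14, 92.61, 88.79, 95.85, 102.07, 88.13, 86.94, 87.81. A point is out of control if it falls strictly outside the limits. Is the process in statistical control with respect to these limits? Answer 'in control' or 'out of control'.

out of control

Compare each point to [86.17, 97.97]: sample 1 = 80.80 < LCL; sample 2 = 84.16 < LCL; sample 7 = 102.07 > UCL.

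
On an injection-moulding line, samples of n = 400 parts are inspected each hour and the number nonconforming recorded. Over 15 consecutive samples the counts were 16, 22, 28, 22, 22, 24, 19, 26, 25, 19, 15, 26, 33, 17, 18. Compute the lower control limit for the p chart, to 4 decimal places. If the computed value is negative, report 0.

p̄ = Σdᵢ / (k·n) = 332 / (15 × 400) = 0.05533
LCL = p̄ − 3·√(p̄(1−p̄)/n) = 0.05533 − 3 × 0.01143 = 0.02104

0.0210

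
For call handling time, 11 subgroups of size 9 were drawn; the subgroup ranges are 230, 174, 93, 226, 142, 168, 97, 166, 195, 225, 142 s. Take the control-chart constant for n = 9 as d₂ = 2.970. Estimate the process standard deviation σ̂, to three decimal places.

56.872

R̄ = (230 + 174 + 93 + 226 + 142 + 168 + 97 + 166 + 195 + 225 + 142) / 11 = 168.9091
σ̂ = R̄ / d₂ = 168.9091 / 2.970 = 56.8717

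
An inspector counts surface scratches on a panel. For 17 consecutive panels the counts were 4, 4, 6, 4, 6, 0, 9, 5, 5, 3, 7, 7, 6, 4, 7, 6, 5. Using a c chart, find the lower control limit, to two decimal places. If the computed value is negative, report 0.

0.00

c̄ = (4 + 4 + 6 + 4 + 6 + 0 + 9 + 5 + 5 + 3 + 7 + 7 + 6 + 4 + 7 + 6 + 5) / 17 = 88 / 17 = 5.1765
LCL = c̄ − 3√c̄ = 5.1765 − 3 × 2.2752 = -1.6491 → 0 (cannot be negative)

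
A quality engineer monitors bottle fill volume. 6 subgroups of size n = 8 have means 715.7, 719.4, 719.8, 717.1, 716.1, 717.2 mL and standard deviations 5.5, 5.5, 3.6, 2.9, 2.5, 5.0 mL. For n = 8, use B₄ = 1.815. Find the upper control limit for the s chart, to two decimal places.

7.56

s̄ = (5.5 + 5.5 + 3.6 + 2.9 + 2.5 + 5.0) / 6 = 4.1667
UCL_s = B₄·s̄ = 1.815 × 4.1667 = 7.5625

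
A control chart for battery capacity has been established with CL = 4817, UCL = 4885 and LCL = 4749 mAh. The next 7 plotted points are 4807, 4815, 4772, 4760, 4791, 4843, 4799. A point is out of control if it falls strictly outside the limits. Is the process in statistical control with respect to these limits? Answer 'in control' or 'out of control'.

All 7 points lie within [4749, 4885].

in control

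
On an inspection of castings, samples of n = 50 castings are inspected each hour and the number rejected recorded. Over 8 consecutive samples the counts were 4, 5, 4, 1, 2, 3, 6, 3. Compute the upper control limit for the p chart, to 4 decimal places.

0.1782

p̄ = Σdᵢ / (k·n) = 28 / (8 × 50) = 0.07000
UCL = p̄ + 3·√(p̄(1−p̄)/n) = 0.07000 + 3 × √(0.07000×0.93000/50) = 0.07000 + 3 × 0.03608 = 0.17825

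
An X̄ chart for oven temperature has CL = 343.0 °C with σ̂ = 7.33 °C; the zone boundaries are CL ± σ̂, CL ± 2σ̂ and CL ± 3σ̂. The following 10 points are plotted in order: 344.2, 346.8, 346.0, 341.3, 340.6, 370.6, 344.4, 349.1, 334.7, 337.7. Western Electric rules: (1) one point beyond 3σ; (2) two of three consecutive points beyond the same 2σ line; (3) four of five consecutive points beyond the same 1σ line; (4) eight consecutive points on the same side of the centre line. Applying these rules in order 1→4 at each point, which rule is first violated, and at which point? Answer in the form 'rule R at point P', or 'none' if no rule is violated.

Zone of each point (C = within 1σ̂, B = 1σ̂–2σ̂, A = 2σ̂–3σ̂, * = beyond 3σ̂; sign = side of CL): 1:+C, 2:+C, 3:+C, 4:-C, 5:-C, 6:+*, 7:+C, 8:+C, 9:-B, 10:-C
Rule 1 (one point beyond the 3σ limits) is satisfied at point 6.

rule 1 at point 6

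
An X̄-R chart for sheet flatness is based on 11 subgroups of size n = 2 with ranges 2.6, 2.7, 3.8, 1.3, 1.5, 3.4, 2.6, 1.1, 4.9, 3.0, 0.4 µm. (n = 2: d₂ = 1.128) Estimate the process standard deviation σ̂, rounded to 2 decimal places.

R̄ = (2.6 + 2.7 + 3.8 + 1.3 + 1.5 + 3.4 + 2.6 + 1.1 + 4.9 + 3.0 + 0.4) / 11 = 2.4818
σ̂ = R̄ / d₂ = 2.4818 / 1.128 = 2.2002

2.20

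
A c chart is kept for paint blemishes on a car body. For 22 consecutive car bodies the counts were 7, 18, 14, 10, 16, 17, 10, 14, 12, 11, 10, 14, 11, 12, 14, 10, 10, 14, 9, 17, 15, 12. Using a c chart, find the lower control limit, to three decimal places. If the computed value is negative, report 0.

c̄ = (7 + 18 + 14 + 10 + 16 + 17 + 10 + 14 + 12 + 11 + 10 + 14 + 11 + 12 + 14 + 10 + 10 + 14 + 9 + 17 + 15 + 12) / 22 = 277 / 22 = 12.5909
LCL = c̄ − 3√c̄ = 12.5909 − 3 × 3.5484 = 1.9458

1.946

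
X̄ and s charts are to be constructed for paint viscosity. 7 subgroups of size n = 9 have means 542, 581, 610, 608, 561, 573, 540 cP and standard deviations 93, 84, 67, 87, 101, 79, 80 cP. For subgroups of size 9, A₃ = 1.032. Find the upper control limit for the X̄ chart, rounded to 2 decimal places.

660.70

X̄̄ = (542 + 581 + 610 + 608 + 561 + 573 + 540) / 7 = 573.5714
s̄ = (93 + 84 + 67 + 87 + 101 + 79 + 80) / 7 = 84.4286
UCL = X̄̄ + A₃·s̄ = 573.5714 + 1.032 × 84.4286 = 660.7017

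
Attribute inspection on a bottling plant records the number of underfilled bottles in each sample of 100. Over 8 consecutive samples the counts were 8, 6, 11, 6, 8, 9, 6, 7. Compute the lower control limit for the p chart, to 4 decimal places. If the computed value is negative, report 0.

p̄ = Σdᵢ / (k·n) = 61 / (8 × 100) = 0.07625
LCL = p̄ − 3·√(p̄(1−p̄)/n) = 0.07625 − 3 × 0.02654 = -0.00337 → 0 (negative, so LCL = 0)

0.0000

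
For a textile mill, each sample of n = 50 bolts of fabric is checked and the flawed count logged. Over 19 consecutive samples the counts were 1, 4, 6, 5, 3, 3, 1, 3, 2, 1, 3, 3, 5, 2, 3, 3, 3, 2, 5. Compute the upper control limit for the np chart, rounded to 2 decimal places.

p̄ = Σdᵢ / (k·n) = 58 / (19 × 50) = 0.06105
UCL = np̄ + 3·√(np̄(1−p̄)) = 3.0526 + 3 × √(3.0526×0.93895) = 3.0526 + 3 × 1.6930 = 8.1316

8.13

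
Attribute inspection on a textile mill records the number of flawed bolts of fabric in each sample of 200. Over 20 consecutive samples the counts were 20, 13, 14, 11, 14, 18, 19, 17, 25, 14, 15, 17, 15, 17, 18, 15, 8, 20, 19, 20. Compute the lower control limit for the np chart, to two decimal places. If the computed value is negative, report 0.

p̄ = Σdᵢ / (k·n) = 329 / (20 × 200) = 0.08225
LCL = np̄ − 3·√(np̄(1−p̄)) = 16.4500 − 3 × 3.8855 = 4.7935

4.79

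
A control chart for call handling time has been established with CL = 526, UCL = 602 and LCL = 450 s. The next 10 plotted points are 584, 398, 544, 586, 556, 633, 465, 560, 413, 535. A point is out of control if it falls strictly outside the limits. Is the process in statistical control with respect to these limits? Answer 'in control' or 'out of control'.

out of control

Compare each point to [450, 602]: sample 2 = 398 < LCL; sample 6 = 633 > UCL; sample 9 = 413 < LCL.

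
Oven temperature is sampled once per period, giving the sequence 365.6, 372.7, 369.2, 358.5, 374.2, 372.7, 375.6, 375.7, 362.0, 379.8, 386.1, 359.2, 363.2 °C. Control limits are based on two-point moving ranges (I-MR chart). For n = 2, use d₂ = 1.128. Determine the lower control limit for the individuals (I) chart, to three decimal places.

X̄ = (365.6 + 372.7 + 369.2 + 358.5 + 374.2 + 372.7 + 375.6 + 375.7 + 362.0 + 379.8 + 386.1 + 359.2 + 363.2) / 13 = 370.3462
Moving ranges: 7.1, 3.5, 10.7, 15.7, 1.5, 2.9, 0.1, 13.7, 17.8, 6.3, 26.9, 4.0; M̄R̄ = 110.2000 / 12 = 9.1833
LCL = X̄ − 3·M̄R̄/d₂ = 370.3462 − 3 × 9.1833 / 1.128 = 345.9224

345.922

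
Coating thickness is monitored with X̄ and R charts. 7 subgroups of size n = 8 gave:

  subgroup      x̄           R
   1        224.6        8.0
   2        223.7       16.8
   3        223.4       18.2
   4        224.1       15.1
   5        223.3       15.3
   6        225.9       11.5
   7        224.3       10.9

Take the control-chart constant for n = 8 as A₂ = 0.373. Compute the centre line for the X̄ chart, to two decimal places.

224.19

X̄̄ = (224.6 + 223.7 + 223.4 + 224.1 + 223.3 + 225.9 + 224.3) / 7 = 1569.3000 / 7 = 224.1857
CL = X̄̄ = 224.1857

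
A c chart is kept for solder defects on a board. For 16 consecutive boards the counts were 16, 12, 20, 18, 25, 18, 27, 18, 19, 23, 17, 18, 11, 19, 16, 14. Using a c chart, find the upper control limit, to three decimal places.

c̄ = (16 + 12 + 20 + 18 + 25 + 18 + 27 + 18 + 19 + 23 + 17 + 18 + 11 + 19 + 16 + 14) / 16 = 291 / 16 = 18.1875
UCL = c̄ + 3√c̄ = 18.1875 + 3 × √18.1875 = 18.1875 + 3 × 4.2647 = 30.9815

30.982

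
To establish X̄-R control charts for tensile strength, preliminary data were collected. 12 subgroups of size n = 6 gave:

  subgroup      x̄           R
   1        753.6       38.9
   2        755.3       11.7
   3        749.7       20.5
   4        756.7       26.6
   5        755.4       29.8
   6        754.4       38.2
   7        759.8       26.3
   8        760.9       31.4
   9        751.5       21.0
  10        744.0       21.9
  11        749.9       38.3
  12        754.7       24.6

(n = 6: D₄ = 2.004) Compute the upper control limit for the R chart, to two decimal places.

R̄ = (38.9 + 11.7 + 20.5 + 26.6 + 29.8 + 38.2 + 26.3 + 31.4 + 21.0 + 21.9 + 38.3 + 24.6) / 12 = 329.2000 / 12 = 27.4333
UCL_R = D₄·R̄ = 2.004 × 27.4333 = 54.9764

54.98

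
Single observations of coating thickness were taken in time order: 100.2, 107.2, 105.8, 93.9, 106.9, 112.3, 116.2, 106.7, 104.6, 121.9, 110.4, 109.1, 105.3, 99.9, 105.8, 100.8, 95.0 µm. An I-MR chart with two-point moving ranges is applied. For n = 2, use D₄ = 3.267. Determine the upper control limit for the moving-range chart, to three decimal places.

Moving ranges: 7.0, 1.4, 11.9, 13.0, 5.4, 3.9, 9.5, 2.1, 17.3, 11.5, 1.3, 3.8, 5.4, 5.9, 5.0, 5.8; M̄R̄ = 110.2000 / 16 = 6.8875
UCL_MR = D₄·M̄R̄ = 3.267 × 6.8875 = 22.5015

22.501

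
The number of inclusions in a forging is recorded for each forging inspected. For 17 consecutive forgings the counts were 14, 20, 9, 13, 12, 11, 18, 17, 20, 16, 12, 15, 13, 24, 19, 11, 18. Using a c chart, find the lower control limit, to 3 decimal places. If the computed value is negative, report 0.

c̄ = (14 + 20 + 9 + 13 + 12 + 11 + 18 + 17 + 20 + 16 + 12 + 15 + 13 + 24 + 19 + 11 + 18) / 17 = 262 / 17 = 15.4118
LCL = c̄ − 3√c̄ = 15.4118 − 3 × 3.9258 = 3.6344

3.634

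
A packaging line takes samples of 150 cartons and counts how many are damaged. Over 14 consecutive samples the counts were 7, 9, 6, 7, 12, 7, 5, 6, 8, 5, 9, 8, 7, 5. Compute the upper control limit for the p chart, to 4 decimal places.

0.1005

p̄ = Σdᵢ / (k·n) = 101 / (14 × 150) = 0.04810
UCL = p̄ + 3·√(p̄(1−p̄)/n) = 0.04810 + 3 × √(0.04810×0.95190/150) = 0.04810 + 3 × 0.01747 = 0.10051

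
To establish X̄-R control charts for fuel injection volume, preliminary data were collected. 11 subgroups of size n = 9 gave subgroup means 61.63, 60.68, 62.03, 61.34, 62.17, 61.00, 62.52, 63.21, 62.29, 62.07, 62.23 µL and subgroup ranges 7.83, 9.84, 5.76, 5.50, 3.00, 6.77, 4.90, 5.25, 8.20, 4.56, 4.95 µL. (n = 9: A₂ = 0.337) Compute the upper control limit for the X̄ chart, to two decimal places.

63.96

X̄̄ = (61.63 + 60.68 + 62.03 + 61.34 + 62.17 + 61.00 + 62.52 + 63.21 + 62.29 + 62.07 + 62.23) / 11 = 681.1700 / 11 = 61.9245
R̄ = (7.83 + 9.84 + 5.76 + 5.50 + 3.00 + 6.77 + 4.90 + 5.25 + 8.20 + 4.56 + 4.95) / 11 = 66.5600 / 11 = 6.0509
UCL = X̄̄ + A₂·R̄ = 61.9245 + 0.337 × 6.0509 = 63.9637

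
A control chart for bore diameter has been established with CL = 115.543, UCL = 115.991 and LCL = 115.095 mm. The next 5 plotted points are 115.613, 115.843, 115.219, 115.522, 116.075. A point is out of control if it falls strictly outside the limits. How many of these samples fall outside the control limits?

1

Compare each point to [115.095, 115.991]: sample 5 = 116.075 > UCL.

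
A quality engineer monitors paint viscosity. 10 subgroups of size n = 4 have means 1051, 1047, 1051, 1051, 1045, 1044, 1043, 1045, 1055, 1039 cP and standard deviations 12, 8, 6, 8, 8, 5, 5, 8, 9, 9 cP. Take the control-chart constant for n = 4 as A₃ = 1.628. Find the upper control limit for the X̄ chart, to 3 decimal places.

X̄̄ = (1051 + 1047 + 1051 + 1051 + 1045 + 1044 + 1043 + 1045 + 1055 + 1039) / 10 = 1047.1000
s̄ = (12 + 8 + 6 + 8 + 8 + 5 + 5 + 8 + 9 + 9) / 10 = 7.8000
UCL = X̄̄ + A₃·s̄ = 1047.1000 + 1.628 × 7.8000 = 1059.7984

1059.798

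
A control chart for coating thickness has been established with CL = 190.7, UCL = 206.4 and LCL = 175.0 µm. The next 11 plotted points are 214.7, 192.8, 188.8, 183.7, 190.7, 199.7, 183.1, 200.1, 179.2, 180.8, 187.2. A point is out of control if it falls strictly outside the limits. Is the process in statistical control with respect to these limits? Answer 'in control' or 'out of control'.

Compare each point to [175.0, 206.4]: sample 1 = 214.7 > UCL.

out of control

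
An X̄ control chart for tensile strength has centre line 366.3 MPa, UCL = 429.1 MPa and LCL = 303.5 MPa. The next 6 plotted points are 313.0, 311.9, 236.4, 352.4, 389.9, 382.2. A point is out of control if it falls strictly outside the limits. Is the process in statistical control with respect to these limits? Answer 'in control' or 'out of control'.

out of control

Compare each point to [303.5, 429.1]: sample 3 = 236.4 < LCL.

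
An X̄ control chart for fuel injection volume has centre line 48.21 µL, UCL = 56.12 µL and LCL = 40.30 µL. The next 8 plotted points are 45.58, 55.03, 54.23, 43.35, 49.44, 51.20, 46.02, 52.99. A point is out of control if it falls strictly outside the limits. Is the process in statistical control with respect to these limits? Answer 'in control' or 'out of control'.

in control

All 8 points lie within [40.30, 56.12].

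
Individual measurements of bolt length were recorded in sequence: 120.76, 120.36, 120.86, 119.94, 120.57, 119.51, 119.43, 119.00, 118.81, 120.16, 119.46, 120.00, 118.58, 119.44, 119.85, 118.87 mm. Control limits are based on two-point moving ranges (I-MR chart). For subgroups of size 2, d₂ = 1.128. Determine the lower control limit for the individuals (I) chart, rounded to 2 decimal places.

117.87

X̄ = (120.76 + 120.36 + 120.86 + 119.94 + 120.57 + 119.51 + 119.43 + 119.00 + 118.81 + 120.16 + 119.46 + 120.00 + 118.58 + 119.44 + 119.85 + 118.87) / 16 = 119.7250
Moving ranges: 0.40, 0.50, 0.92, 0.63, 1.06, 0.08, 0.43, 0.19, 1.35, 0.70, 0.54, 1.42, 0.86, 0.41, 0.98; M̄R̄ = 10.4700 / 15 = 0.6980
LCL = X̄ − 3·M̄R̄/d₂ = 119.7250 − 3 × 0.6980 / 1.128 = 117.8686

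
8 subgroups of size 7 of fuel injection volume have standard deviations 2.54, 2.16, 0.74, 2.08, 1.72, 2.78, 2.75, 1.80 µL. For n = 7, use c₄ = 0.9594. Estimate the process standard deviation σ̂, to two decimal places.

2.16

s̄ = (2.54 + 2.16 + 0.74 + 2.08 + 1.72 + 2.78 + 2.75 + 1.80) / 8 = 2.0713
σ̂ = s̄ / c₄ = 2.0713 / 0.9594 = 2.1589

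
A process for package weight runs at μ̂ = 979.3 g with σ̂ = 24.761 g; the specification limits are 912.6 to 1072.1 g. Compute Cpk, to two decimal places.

0.90

Cpu = (USL − μ̂) / (3σ̂) = (1072.1 − 979.3) / (3 × 24.761) = 1.2493; Cpl = (μ̂ − LSL) / (3σ̂) = (979.3 − 912.6) / (3 × 24.761) = 0.8979; Cpk = min(Cpu, Cpl) = 0.8979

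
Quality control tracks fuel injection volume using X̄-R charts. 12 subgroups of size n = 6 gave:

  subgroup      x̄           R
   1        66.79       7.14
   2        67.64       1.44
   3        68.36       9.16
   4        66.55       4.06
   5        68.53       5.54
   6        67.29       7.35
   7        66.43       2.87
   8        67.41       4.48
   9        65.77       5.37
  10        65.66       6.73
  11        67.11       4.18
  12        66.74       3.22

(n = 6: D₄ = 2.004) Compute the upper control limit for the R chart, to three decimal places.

10.277

R̄ = (7.14 + 1.44 + 9.16 + 4.06 + 5.54 + 7.35 + 2.87 + 4.48 + 5.37 + 6.73 + 4.18 + 3.22) / 12 = 61.5400 / 12 = 5.1283
UCL_R = D₄·R̄ = 2.004 × 5.1283 = 10.2772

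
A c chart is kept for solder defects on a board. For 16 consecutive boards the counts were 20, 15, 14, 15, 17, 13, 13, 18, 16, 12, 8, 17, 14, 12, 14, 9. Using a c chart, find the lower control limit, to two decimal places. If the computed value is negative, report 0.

c̄ = (20 + 15 + 14 + 15 + 17 + 13 + 13 + 18 + 16 + 12 + 8 + 17 + 14 + 12 + 14 + 9) / 16 = 227 / 16 = 14.1875
LCL = c̄ − 3√c̄ = 14.1875 − 3 × 3.7666 = 2.8876

2.89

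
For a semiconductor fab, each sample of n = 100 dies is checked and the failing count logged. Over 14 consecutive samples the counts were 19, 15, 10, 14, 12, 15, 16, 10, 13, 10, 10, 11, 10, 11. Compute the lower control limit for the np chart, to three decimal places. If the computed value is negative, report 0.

2.626

p̄ = Σdᵢ / (k·n) = 176 / (14 × 100) = 0.12571
LCL = np̄ − 3·√(np̄(1−p̄)) = 12.5714 − 3 × 3.3153 = 2.6256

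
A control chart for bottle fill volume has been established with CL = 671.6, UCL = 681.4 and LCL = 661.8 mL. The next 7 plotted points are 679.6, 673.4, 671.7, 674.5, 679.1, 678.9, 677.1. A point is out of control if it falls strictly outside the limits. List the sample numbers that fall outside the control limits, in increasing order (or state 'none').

All 7 points lie within [661.8, 681.4].

none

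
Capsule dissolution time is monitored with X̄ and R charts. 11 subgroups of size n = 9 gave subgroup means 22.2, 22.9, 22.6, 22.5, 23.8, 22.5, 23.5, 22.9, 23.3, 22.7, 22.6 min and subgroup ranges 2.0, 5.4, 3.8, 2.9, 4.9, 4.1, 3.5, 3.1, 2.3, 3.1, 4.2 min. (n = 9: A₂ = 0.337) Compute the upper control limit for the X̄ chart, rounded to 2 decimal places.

X̄̄ = (22.2 + 22.9 + 22.6 + 22.5 + 23.8 + 22.5 + 23.5 + 22.9 + 23.3 + 22.7 + 22.6) / 11 = 251.5000 / 11 = 22.8636
R̄ = (2.0 + 5.4 + 3.8 + 2.9 + 4.9 + 4.1 + 3.5 + 3.1 + 2.3 + 3.1 + 4.2) / 11 = 39.3000 / 11 = 3.5727
UCL = X̄̄ + A₂·R̄ = 22.8636 + 0.337 × 3.5727 = 24.0676

24.07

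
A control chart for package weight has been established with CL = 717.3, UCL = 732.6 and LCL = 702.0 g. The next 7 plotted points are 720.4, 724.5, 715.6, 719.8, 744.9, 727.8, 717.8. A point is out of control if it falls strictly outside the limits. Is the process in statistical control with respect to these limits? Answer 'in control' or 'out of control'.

out of control

Compare each point to [702.0, 732.6]: sample 5 = 744.9 > UCL.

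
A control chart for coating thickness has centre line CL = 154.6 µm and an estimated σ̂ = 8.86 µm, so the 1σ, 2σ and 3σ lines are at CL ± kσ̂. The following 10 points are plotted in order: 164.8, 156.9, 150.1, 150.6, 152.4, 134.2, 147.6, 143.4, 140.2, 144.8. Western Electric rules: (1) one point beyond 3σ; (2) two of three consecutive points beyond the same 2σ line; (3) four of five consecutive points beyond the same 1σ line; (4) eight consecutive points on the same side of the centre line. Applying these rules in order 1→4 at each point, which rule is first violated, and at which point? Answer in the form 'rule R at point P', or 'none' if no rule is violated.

Zone of each point (C = within 1σ̂, B = 1σ̂–2σ̂, A = 2σ̂–3σ̂, * = beyond 3σ̂; sign = side of CL): 1:+B, 2:+C, 3:-C, 4:-C, 5:-C, 6:-A, 7:-C, 8:-B, 9:-B, 10:-B
Rule 3 (four of five consecutive points beyond the same 1σ limit) is satisfied at point 10.

rule 3 at point 10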